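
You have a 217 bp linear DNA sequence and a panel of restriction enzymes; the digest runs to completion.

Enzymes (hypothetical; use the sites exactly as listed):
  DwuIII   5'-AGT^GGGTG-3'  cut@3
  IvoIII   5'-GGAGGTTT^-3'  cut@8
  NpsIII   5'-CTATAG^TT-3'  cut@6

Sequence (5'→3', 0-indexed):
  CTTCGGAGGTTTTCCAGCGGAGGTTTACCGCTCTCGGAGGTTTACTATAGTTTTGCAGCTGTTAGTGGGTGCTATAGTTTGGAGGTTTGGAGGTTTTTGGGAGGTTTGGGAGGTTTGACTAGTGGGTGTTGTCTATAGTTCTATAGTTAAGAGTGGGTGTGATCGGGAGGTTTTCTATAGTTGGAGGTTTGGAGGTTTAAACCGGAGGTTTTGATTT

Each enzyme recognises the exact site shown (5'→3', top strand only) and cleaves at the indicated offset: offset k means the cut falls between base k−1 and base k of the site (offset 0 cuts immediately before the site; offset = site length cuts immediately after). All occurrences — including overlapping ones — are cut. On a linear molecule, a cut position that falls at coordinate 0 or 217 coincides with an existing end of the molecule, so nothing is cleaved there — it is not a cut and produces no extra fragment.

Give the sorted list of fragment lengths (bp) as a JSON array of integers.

Per-enzyme occurrences:
  DwuIII (AGTGGGTG, off=3): starts [63, 120, 151] → cuts [66, 123, 154]
  IvoIII (GGAGGTTT, off=8): starts [4, 18, 35, 80, 88, 99, 108, 165, 182, 190, 203] → cuts [12, 26, 43, 88, 96, 107, 116, 173, 190, 198, 211]
  NpsIII (CTATAGTT, off=6): starts [44, 71, 132, 140, 174] → cuts [50, 77, 138, 146, 180]

All cut coordinates (distinct, sorted): [12, 26, 43, 50, 66, 77, 88, 96, 107, 116, 123, 138, 146, 154, 173, 180, 190, 198, 211]

Fragment lengths:
  [0,12): 12 bp
  [12,26): 14 bp
  [26,43): 17 bp
  [43,50): 7 bp
  [50,66): 16 bp
  [66,77): 11 bp
  [77,88): 11 bp
  [88,96): 8 bp
  [96,107): 11 bp
  [107,116): 9 bp
  [116,123): 7 bp
  [123,138): 15 bp
  [138,146): 8 bp
  [146,154): 8 bp
  [154,173): 19 bp
  [173,180): 7 bp
  [180,190): 10 bp
  [190,198): 8 bp
  [198,211): 13 bp
  [211,217): 6 bp

[6,7,7,7,8,8,8,8,9,10,11,11,11,12,13,14,15,16,17,19]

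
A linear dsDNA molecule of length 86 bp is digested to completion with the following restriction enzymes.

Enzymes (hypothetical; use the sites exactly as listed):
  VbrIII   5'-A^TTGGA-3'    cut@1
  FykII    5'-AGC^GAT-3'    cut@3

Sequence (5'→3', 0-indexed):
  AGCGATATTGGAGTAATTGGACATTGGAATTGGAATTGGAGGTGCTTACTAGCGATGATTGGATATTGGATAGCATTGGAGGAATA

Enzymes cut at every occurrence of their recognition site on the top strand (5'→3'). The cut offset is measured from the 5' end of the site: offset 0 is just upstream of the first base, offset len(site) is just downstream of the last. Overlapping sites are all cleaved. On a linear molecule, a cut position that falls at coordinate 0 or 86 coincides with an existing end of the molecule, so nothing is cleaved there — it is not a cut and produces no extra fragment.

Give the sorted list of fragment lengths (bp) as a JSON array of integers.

[3,4,5,6,6,7,7,9,10,11,18]

Site scan:
  VbrIII ATTGGA/1: at [6, 15, 22, 28, 34, 57, 64, 74] ⇒ [7, 16, 23, 29, 35, 58, 65, 75]
  FykII AGCGAT/3: at [0, 50] ⇒ [3, 53]

Pooled cuts: [3, 7, 16, 23, 29, 35, 53, 58, 65, 75]

Fragment lengths:
  [0,3): 3 bp
  [3,7): 4 bp
  [7,16): 9 bp
  [16,23): 7 bp
  [23,29): 6 bp
  [29,35): 6 bp
  [35,53): 18 bp
  [53,58): 5 bp
  [58,65): 7 bp
  [65,75): 10 bp
  [75,86): 11 bp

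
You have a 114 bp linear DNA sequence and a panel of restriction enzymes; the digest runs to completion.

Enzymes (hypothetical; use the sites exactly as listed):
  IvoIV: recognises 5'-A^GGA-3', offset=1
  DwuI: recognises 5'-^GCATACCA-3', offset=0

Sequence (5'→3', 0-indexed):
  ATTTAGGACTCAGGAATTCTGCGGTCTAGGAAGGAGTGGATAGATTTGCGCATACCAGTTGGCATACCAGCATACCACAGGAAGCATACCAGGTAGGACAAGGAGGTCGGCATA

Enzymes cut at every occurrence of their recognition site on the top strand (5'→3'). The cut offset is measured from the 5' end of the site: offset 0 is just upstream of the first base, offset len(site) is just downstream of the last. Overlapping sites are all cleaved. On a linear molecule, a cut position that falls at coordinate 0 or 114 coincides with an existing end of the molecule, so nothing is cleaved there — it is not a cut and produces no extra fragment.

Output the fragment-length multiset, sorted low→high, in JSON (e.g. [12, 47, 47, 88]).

[4,4,5,6,7,8,10,12,12,13,16,17]

Per-enzyme occurrences:
  IvoIV (AGGA, off=1): starts [4, 11, 27, 31, 78, 94, 100] → cuts [5, 12, 28, 32, 79, 95, 101]
  DwuI (GCATACCA, off=0): starts [49, 61, 69, 83] → cuts [49, 61, 69, 83]

All cut coordinates (distinct, sorted): [5, 12, 28, 32, 49, 61, 69, 79, 83, 95, 101]

Fragments:
  [0,5): 5 bp
  [5,12): 7 bp
  [12,28): 16 bp
  [28,32): 4 bp
  [32,49): 17 bp
  [49,61): 12 bp
  [61,69): 8 bp
  [69,79): 10 bp
  [79,83): 4 bp
  [83,95): 12 bp
  [95,101): 6 bp
  [101,114): 13 bp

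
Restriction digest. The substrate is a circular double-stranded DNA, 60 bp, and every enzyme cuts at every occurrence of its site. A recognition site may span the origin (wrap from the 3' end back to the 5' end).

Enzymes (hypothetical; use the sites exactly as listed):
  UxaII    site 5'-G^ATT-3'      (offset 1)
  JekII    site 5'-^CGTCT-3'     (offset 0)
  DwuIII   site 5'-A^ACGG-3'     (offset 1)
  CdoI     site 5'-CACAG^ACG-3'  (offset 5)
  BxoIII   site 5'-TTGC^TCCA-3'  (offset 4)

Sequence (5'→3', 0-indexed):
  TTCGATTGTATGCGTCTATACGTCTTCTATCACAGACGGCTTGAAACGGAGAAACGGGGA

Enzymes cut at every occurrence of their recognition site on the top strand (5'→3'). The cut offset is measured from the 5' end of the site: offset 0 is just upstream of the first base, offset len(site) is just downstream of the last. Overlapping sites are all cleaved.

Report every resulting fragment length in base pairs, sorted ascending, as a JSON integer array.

[5,6,8,8,8,10,15]

Scan for sites:
  UxaII (GATT, off=1): starts [3, 58] → cuts [4, 59]
  JekII (CGTCT, off=0): starts [12, 20] → cuts [12, 20]
  DwuIII (AACGG, off=1): starts [44, 52] → cuts [45, 53]
  CdoI (CACAGACG, off=5): starts [30] → cuts [35]
  BxoIII (TTGCTCCA, off=4): no sites

Pooled cuts: [4, 12, 20, 35, 45, 53, 59]

Fragment lengths:
  4→12: 8 bp
  12→20: 8 bp
  20→35: 15 bp
  35→45: 10 bp
  45→53: 8 bp
  53→59: 6 bp
  59→4 (wrap): 60-59+4 = 5 bp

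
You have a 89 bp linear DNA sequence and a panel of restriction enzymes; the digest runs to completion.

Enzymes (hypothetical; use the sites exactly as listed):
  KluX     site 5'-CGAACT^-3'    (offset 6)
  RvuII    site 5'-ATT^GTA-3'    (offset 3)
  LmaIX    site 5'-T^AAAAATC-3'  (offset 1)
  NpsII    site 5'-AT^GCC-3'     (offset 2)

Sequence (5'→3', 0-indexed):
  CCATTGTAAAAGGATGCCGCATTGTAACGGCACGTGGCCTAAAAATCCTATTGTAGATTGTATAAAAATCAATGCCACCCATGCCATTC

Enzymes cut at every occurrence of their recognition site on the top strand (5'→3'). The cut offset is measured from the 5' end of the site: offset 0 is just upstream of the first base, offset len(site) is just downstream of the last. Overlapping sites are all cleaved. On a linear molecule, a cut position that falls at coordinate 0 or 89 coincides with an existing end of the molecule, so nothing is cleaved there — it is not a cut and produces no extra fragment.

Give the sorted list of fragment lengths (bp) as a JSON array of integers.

Site scan:
  KluX (CGAACT, off=6): no sites
  RvuII ATTGTA/3: at [2, 20, 49, 56] ⇒ [5, 23, 52, 59]
  LmaIX TAAAAATC/1: at [39, 62] ⇒ [40, 63]
  NpsII ATGCC/2: at [13, 71, 80] ⇒ [15, 73, 82]

Pooled cuts: [5, 15, 23, 40, 52, 59, 63, 73, 82]

Fragments:
  [0,5): 5 bp
  [5,15): 10 bp
  [15,23): 8 bp
  [23,40): 17 bp
  [40,52): 12 bp
  [52,59): 7 bp
  [59,63): 4 bp
  [63,73): 10 bp
  [73,82): 9 bp
  [82,89): 7 bp

[4,5,7,7,8,9,10,10,12,17]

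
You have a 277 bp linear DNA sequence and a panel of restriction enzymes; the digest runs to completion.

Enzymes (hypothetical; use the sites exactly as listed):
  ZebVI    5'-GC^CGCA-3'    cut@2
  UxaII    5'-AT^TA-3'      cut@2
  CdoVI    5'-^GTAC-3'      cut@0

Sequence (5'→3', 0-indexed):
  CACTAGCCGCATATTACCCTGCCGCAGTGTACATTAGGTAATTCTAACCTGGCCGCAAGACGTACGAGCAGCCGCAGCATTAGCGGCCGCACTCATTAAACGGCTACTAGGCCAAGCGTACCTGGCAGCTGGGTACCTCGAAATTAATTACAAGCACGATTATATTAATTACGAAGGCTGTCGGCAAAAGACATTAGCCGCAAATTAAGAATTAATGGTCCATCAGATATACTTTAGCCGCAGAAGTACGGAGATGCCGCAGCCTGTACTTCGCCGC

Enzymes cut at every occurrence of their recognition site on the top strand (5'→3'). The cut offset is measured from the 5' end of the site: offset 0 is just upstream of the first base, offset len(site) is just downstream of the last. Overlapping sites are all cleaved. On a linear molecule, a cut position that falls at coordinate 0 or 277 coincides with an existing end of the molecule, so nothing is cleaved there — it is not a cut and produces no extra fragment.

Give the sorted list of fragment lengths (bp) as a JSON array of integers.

Site scan:
  ZebVI (GCCGCA, off=2): starts [5, 20, 51, 70, 85, 196, 236, 255] → cuts [7, 22, 53, 72, 87, 198, 238, 257]
  UxaII (ATTA, off=2): starts [12, 32, 78, 94, 142, 146, 158, 163, 167, 192, 203, 210] → cuts [14, 34, 80, 96, 144, 148, 160, 165, 169, 194, 205, 212]
  CdoVI (GTAC, off=0): starts [28, 61, 117, 132, 245, 265] → cuts [28, 61, 117, 132, 245, 265]

All cut coordinates (distinct, sorted): [7, 14, 22, 28, 34, 53, 61, 72, 80, 87, 96, 117, 132, 144, 148, 160, 165, 169, 194, 198, 205, 212, 238, 245, 257, 265]

Fragment lengths:
  [0,7): 7 bp
  [7,14): 7 bp
  [14,22): 8 bp
  [22,28): 6 bp
  [28,34): 6 bp
  [34,53): 19 bp
  [53,61): 8 bp
  [61,72): 11 bp
  [72,80): 8 bp
  [80,87): 7 bp
  [87,96): 9 bp
  [96,117): 21 bp
  [117,132): 15 bp
  [132,144): 12 bp
  [144,148): 4 bp
  [148,160): 12 bp
  [160,165): 5 bp
  [165,169): 4 bp
  [169,194): 25 bp
  [194,198): 4 bp
  [198,205): 7 bp
  [205,212): 7 bp
  [212,238): 26 bp
  [238,245): 7 bp
  [245,257): 12 bp
  [257,265): 8 bp
  [265,277): 12 bp

[4,4,4,5,6,6,7,7,7,7,7,7,8,8,8,8,9,11,12,12,12,12,15,19,21,25,26]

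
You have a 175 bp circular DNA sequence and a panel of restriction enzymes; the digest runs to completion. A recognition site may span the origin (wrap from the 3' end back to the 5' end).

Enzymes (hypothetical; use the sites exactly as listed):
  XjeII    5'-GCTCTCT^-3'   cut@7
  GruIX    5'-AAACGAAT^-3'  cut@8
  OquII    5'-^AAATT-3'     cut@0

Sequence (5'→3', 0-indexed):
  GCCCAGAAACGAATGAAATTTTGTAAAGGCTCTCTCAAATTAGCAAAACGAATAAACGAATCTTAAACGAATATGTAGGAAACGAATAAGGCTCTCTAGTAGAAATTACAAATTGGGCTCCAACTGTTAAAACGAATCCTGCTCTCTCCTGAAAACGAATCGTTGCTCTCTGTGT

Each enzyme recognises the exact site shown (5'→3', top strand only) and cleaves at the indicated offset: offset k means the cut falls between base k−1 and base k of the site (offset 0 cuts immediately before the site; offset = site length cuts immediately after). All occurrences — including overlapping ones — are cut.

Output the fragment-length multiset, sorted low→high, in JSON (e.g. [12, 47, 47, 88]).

Scan for sites:
  XjeII (GCTCTCT, off=7): starts [28, 90, 140, 164] → cuts [35, 97, 147, 171]
  GruIX (AAACGAAT, off=8): starts [6, 45, 53, 64, 79, 129, 152] → cuts [14, 53, 61, 72, 87, 137, 160]
  OquII (AAATT, off=0): starts [15, 36, 102, 109] → cuts [15, 36, 102, 109]

Pooled cuts: [14, 15, 35, 36, 53, 61, 72, 87, 97, 102, 109, 137, 147, 160, 171]

Fragments:
  14→15: 1 bp
  15→35: 20 bp
  35→36: 1 bp
  36→53: 17 bp
  53→61: 8 bp
  61→72: 11 bp
  72→87: 15 bp
  87→97: 10 bp
  97→102: 5 bp
  102→109: 7 bp
  109→137: 28 bp
  137→147: 10 bp
  147→160: 13 bp
  160→171: 11 bp
  171→14 (wrap): 175-171+14 = 18 bp

[1,1,5,7,8,10,10,11,11,13,15,17,18,20,28]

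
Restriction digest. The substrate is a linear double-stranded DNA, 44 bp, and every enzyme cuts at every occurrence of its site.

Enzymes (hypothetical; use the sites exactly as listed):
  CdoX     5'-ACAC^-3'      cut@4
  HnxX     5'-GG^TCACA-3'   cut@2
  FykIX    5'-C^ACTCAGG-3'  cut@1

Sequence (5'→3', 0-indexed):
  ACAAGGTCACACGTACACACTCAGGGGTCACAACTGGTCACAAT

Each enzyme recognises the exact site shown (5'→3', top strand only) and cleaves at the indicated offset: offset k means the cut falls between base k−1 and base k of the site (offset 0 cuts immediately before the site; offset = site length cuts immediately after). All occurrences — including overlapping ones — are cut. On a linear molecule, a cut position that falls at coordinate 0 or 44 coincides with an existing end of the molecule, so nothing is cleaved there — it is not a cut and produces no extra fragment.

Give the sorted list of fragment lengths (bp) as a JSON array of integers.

Site scan:
  CdoX (ACAC, off=4): starts [8, 14, 16] → cuts [12, 18, 20]
  HnxX (GGTCACA, off=2): starts [4, 25, 35] → cuts [6, 27, 37]
  FykIX (CACTCAGG, off=1): starts [17] → cuts [18]

All cut coordinates (distinct, sorted): [6, 12, 18, 20, 27, 37]

Fragment lengths:
  [0,6): 6 bp
  [6,12): 6 bp
  [12,18): 6 bp
  [18,20): 2 bp
  [20,27): 7 bp
  [27,37): 10 bp
  [37,44): 7 bp

[2,6,6,6,7,7,10]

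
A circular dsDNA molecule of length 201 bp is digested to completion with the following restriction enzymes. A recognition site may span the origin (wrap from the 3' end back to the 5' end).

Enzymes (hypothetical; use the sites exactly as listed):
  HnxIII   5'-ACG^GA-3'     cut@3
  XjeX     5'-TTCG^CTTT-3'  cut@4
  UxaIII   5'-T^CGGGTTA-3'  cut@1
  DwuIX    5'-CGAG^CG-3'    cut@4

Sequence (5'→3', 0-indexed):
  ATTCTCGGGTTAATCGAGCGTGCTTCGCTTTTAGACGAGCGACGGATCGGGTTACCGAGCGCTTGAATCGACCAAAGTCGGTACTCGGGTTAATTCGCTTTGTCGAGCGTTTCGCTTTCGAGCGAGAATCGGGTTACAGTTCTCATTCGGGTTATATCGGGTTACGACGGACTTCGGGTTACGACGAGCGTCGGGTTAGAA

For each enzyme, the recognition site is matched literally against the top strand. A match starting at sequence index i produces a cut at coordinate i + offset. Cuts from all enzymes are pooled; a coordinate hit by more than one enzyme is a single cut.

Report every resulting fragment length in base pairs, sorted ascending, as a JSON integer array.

Per-enzyme occurrences:
  HnxIII ACGGA/3: at [41, 166] ⇒ [44, 169]
  XjeX TTCGCTTT/4: at [23, 93, 110] ⇒ [27, 97, 114]
  UxaIII TCGGGTTA/1: at [4, 46, 84, 128, 146, 156, 173, 190] ⇒ [5, 47, 85, 129, 147, 157, 174, 191]
  DwuIX CGAGCG/4: at [14, 35, 55, 103, 118, 184] ⇒ [18, 39, 59, 107, 122, 188]

All cut coordinates (distinct, sorted): [5, 18, 27, 39, 44, 47, 59, 85, 97, 107, 114, 122, 129, 147, 157, 169, 174, 188, 191]

Fragments:
  5→18: 13 bp
  18→27: 9 bp
  27→39: 12 bp
  39→44: 5 bp
  44→47: 3 bp
  47→59: 12 bp
  59→85: 26 bp
  85→97: 12 bp
  97→107: 10 bp
  107→114: 7 bp
  114→122: 8 bp
  122→129: 7 bp
  129→147: 18 bp
  147→157: 10 bp
  157→169: 12 bp
  169→174: 5 bp
  174→188: 14 bp
  188→191: 3 bp
  191→5 (wrap): 201-191+5 = 15 bp

[3,3,5,5,7,7,8,9,10,10,12,12,12,12,13,14,15,18,26]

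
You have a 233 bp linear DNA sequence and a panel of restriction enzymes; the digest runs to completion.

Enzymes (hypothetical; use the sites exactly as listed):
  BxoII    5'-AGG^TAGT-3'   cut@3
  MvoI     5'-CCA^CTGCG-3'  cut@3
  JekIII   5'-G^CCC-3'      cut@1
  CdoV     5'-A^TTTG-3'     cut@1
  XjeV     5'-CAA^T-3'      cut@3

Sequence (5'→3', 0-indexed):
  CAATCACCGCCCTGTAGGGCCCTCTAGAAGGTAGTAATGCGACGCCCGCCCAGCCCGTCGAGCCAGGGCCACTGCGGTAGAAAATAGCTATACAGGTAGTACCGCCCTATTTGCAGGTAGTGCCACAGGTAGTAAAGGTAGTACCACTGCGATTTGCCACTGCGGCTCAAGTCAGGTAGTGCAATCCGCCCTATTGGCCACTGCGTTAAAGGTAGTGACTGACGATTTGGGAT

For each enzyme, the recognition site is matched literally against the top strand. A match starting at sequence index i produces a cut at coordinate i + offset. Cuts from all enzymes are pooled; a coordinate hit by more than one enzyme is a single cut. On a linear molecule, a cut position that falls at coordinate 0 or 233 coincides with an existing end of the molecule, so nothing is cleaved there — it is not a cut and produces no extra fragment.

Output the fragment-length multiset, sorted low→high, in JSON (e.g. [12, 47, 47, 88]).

Scan for sites:
  BxoII AGGTAGT/3: at [28, 93, 114, 126, 135, 173, 209] ⇒ [31, 96, 117, 129, 138, 176, 212]
  MvoI CCACTGCG/3: at [68, 143, 156, 197] ⇒ [71, 146, 159, 200]
  JekIII GCCC/1: at [8, 18, 43, 47, 52, 103, 187] ⇒ [9, 19, 44, 48, 53, 104, 188]
  CdoV ATTTG/1: at [108, 151, 224] ⇒ [109, 152, 225]
  XjeV CAAT/3: at [0, 181] ⇒ [3, 184]

All cut coordinates (distinct, sorted): [3, 9, 19, 31, 44, 48, 53, 71, 96, 104, 109, 117, 129, 138, 146, 152, 159, 176, 184, 188, 200, 212, 225]

Fragment lengths:
  [0,3): 3 bp
  [3,9): 6 bp
  [9,19): 10 bp
  [19,31): 12 bp
  [31,44): 13 bp
  [44,48): 4 bp
  [48,53): 5 bp
  [53,71): 18 bp
  [71,96): 25 bp
  [96,104): 8 bp
  [104,109): 5 bp
  [109,117): 8 bp
  [117,129): 12 bp
  [129,138): 9 bp
  [138,146): 8 bp
  [146,152): 6 bp
  [152,159): 7 bp
  [159,176): 17 bp
  [176,184): 8 bp
  [184,188): 4 bp
  [188,200): 12 bp
  [200,212): 12 bp
  [212,225): 13 bp
  [225,233): 8 bp

[3,4,4,5,5,6,6,7,8,8,8,8,8,9,10,12,12,12,12,13,13,17,18,25]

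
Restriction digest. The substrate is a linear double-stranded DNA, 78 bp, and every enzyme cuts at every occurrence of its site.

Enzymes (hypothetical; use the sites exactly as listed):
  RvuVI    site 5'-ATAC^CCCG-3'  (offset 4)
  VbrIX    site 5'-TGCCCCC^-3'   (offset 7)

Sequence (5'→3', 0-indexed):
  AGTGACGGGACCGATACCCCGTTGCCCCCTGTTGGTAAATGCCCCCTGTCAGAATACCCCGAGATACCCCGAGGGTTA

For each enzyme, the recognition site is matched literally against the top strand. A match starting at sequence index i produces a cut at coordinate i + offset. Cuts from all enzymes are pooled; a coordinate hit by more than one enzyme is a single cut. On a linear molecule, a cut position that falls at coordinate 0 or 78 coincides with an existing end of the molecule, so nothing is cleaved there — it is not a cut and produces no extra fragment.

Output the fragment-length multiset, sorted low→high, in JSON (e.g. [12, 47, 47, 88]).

[10,11,11,12,17,17]

Scan for sites:
  RvuVI (ATACCCCG, off=4): starts [13, 53, 63] → cuts [17, 57, 67]
  VbrIX (TGCCCCC, off=7): starts [22, 39] → cuts [29, 46]

Pooled cuts: [17, 29, 46, 57, 67]

Fragments:
  [0,17): 17 bp
  [17,29): 12 bp
  [29,46): 17 bp
  [46,57): 11 bp
  [57,67): 10 bp
  [67,78): 11 bp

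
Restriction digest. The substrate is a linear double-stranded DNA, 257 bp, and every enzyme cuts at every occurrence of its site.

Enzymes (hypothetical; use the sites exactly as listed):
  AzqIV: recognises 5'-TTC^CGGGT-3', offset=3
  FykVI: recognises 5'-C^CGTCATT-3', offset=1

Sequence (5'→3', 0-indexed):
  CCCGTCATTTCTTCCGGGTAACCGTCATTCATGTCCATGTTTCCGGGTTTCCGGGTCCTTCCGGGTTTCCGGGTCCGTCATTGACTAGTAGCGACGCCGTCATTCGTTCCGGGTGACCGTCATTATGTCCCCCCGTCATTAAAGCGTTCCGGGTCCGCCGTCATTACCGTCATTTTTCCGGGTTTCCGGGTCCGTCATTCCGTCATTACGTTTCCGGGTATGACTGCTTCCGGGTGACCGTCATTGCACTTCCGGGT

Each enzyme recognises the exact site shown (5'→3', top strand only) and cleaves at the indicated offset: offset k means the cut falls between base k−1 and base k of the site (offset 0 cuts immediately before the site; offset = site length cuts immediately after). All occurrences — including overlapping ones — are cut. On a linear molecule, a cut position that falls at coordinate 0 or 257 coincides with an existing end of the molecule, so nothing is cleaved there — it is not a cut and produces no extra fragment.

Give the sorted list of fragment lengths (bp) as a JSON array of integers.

[2,5,6,6,8,8,8,8,8,8,8,9,9,10,11,12,12,14,14,16,16,16,21,22]

Per-enzyme occurrences:
  AzqIV TTCCGGGT/3: at [11, 40, 48, 58, 66, 106, 146, 175, 183, 211, 227, 249] ⇒ [14, 43, 51, 61, 69, 109, 149, 178, 186, 214, 230, 252]
  FykVI CCGTCATT/1: at [1, 21, 74, 96, 116, 132, 157, 166, 191, 199, 237] ⇒ [2, 22, 75, 97, 117, 133, 158, 167, 192, 200, 238]

Pooled cuts: [2, 14, 22, 43, 51, 61, 69, 75, 97, 109, 117, 133, 149, 158, 167, 178, 186, 192, 200, 214, 230, 238, 252]

Fragments:
  [0,2): 2 bp
  [2,14): 12 bp
  [14,22): 8 bp
  [22,43): 21 bp
  [43,51): 8 bp
  [51,61): 10 bp
  [61,69): 8 bp
  [69,75): 6 bp
  [75,97): 22 bp
  [97,109): 12 bp
  [109,117): 8 bp
  [117,133): 16 bp
  [133,149): 16 bp
  [149,158): 9 bp
  [158,167): 9 bp
  [167,178): 11 bp
  [178,186): 8 bp
  [186,192): 6 bp
  [192,200): 8 bp
  [200,214): 14 bp
  [214,230): 16 bp
  [230,238): 8 bp
  [238,252): 14 bp
  [252,257): 5 bp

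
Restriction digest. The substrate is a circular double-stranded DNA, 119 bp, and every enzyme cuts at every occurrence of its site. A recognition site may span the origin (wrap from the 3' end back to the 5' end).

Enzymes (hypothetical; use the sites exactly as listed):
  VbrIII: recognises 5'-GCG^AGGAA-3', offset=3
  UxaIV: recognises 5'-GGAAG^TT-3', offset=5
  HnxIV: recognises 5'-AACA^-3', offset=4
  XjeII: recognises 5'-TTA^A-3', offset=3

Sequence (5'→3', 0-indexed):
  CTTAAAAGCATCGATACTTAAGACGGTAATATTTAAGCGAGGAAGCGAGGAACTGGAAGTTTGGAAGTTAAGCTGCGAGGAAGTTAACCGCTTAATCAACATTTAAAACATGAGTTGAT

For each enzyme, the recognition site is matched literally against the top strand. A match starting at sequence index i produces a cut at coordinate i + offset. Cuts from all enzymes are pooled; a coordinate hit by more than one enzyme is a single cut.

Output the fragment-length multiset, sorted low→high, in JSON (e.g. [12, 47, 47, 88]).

[3,3,4,4,5,6,7,7,8,8,8,12,13,15,16]

Scan for sites:
  VbrIII GCGAGGAA/3: at [36, 44, 74] ⇒ [39, 47, 77]
  UxaIV GGAAGTT/5: at [54, 62, 78] ⇒ [59, 67, 83]
  HnxIV AACA/4: at [97, 106] ⇒ [101, 110]
  XjeII TTAA/3: at [1, 17, 32, 67, 83, 91, 102] ⇒ [4, 20, 35, 70, 86, 94, 105]

Pooled cuts: [4, 20, 35, 39, 47, 59, 67, 70, 77, 83, 86, 94, 101, 105, 110]

Fragment lengths:
  4→20: 16 bp
  20→35: 15 bp
  35→39: 4 bp
  39→47: 8 bp
  47→59: 12 bp
  59→67: 8 bp
  67→70: 3 bp
  70→77: 7 bp
  77→83: 6 bp
  83→86: 3 bp
  86→94: 8 bp
  94→101: 7 bp
  101→105: 4 bp
  105→110: 5 bp
  110→4 (wrap): 119-110+4 = 13 bp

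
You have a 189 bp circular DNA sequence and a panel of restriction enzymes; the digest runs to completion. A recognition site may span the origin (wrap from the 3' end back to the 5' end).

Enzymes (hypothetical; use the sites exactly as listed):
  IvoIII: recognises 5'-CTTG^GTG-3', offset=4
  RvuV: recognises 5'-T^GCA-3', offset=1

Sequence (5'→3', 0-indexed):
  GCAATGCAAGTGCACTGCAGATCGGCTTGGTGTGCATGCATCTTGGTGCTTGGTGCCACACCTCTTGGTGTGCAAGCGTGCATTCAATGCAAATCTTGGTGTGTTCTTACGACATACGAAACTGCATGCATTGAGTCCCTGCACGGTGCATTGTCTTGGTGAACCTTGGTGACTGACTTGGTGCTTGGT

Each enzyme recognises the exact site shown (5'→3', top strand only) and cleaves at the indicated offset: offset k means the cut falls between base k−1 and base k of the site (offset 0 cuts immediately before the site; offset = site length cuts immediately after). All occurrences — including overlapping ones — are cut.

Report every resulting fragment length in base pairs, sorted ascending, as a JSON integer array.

Site scan:
  IvoIII (CTTGGTG, off=4): starts [25, 41, 48, 63, 94, 154, 164, 176, 183] → cuts [29, 45, 52, 67, 98, 158, 168, 180, 187]
  RvuV (TGCA, off=1): starts [4, 10, 15, 32, 36, 70, 78, 87, 122, 126, 139, 146, 188] → cuts [0, 5, 11, 16, 33, 37, 71, 79, 88, 123, 127, 140, 147]

Pooled cuts: [0, 5, 11, 16, 29, 33, 37, 45, 52, 67, 71, 79, 88, 98, 123, 127, 140, 147, 158, 168, 180, 187]

Fragment lengths:
  0→5: 5 bp
  5→11: 6 bp
  11→16: 5 bp
  16→29: 13 bp
  29→33: 4 bp
  33→37: 4 bp
  37→45: 8 bp
  45→52: 7 bp
  52→67: 15 bp
  67→71: 4 bp
  71→79: 8 bp
  79→88: 9 bp
  88→98: 10 bp
  98→123: 25 bp
  123→127: 4 bp
  127→140: 13 bp
  140→147: 7 bp
  147→158: 11 bp
  158→168: 10 bp
  168→180: 12 bp
  180→187: 7 bp
  187→0 (wrap): 189-187+0 = 2 bp

[2,4,4,4,4,5,5,6,7,7,7,8,8,9,10,10,11,12,13,13,15,25]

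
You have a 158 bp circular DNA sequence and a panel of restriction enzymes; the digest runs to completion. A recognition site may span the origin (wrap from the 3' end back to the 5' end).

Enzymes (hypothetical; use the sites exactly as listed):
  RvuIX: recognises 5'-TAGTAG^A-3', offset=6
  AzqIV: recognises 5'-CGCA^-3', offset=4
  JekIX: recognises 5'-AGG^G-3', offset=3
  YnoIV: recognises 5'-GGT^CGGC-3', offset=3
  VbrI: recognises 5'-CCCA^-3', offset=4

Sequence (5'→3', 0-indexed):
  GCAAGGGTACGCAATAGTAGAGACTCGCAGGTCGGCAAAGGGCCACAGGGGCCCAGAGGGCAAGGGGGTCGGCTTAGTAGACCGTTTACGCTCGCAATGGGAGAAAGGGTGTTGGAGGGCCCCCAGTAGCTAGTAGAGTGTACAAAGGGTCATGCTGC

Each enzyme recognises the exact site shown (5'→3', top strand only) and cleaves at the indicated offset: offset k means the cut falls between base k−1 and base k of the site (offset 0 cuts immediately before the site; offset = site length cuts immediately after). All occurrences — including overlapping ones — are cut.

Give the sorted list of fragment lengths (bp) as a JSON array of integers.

[3,3,4,4,6,6,7,7,7,8,9,9,10,11,11,12,12,13,16]

Site scan:
  RvuIX TAGTAGA/6: at [14, 74, 130] ⇒ [20, 80, 136]
  AzqIV CGCA/4: at [9, 25, 92, 157] ⇒ [3, 13, 29, 96]
  JekIX AGGG/3: at [3, 38, 46, 56, 62, 105, 115, 145] ⇒ [6, 41, 49, 59, 65, 108, 118, 148]
  YnoIV GGTCGGC/3: at [29, 66] ⇒ [32, 69]
  VbrI CCCA/4: at [51, 121] ⇒ [55, 125]

All cut coordinates (distinct, sorted): [3, 6, 13, 20, 29, 32, 41, 49, 55, 59, 65, 69, 80, 96, 108, 118, 125, 136, 148]

Fragment lengths:
  3→6: 3 bp
  6→13: 7 bp
  13→20: 7 bp
  20→29: 9 bp
  29→32: 3 bp
  32→41: 9 bp
  41→49: 8 bp
  49→55: 6 bp
  55→59: 4 bp
  59→65: 6 bp
  65→69: 4 bp
  69→80: 11 bp
  80→96: 16 bp
  96→108: 12 bp
  108→118: 10 bp
  118→125: 7 bp
  125→136: 11 bp
  136→148: 12 bp
  148→3 (wrap): 158-148+3 = 13 bp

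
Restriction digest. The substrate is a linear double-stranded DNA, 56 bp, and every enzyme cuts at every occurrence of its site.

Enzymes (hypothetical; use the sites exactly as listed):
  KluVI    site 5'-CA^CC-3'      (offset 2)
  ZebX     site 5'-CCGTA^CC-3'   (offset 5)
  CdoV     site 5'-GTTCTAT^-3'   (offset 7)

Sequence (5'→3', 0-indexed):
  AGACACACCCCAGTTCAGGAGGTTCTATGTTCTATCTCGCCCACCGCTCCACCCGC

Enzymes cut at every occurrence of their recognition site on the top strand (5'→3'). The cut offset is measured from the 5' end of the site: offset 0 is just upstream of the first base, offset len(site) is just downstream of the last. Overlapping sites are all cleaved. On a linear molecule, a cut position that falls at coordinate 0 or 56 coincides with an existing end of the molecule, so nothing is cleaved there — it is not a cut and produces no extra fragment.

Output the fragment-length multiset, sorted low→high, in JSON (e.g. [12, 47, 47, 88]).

Site scan:
  KluVI (CACC, off=2): starts [5, 41, 49] → cuts [7, 43, 51]
  ZebX (CCGTACC, off=5): no sites
  CdoV (GTTCTAT, off=7): starts [21, 28] → cuts [28, 35]

All cut coordinates (distinct, sorted): [7, 28, 35, 43, 51]

Fragments:
  [0,7): 7 bp
  [7,28): 21 bp
  [28,35): 7 bp
  [35,43): 8 bp
  [43,51): 8 bp
  [51,56): 5 bp

[5,7,7,8,8,21]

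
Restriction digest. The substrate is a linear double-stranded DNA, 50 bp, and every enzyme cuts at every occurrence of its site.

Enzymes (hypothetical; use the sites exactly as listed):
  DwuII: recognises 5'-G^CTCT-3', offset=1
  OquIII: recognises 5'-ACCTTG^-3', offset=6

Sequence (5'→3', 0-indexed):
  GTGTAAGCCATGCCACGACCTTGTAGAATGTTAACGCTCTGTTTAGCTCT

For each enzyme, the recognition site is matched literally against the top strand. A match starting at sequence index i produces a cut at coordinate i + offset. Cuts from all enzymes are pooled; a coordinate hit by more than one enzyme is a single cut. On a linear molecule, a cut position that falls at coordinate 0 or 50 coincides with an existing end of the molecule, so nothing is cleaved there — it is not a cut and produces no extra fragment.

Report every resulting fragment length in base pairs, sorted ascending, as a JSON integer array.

Scan for sites:
  DwuII (GCTCT, off=1): starts [35, 45] → cuts [36, 46]
  OquIII (ACCTTG, off=6): starts [17] → cuts [23]

All cut coordinates (distinct, sorted): [23, 36, 46]

Fragments:
  [0,23): 23 bp
  [23,36): 13 bp
  [36,46): 10 bp
  [46,50): 4 bp

[4,10,13,23]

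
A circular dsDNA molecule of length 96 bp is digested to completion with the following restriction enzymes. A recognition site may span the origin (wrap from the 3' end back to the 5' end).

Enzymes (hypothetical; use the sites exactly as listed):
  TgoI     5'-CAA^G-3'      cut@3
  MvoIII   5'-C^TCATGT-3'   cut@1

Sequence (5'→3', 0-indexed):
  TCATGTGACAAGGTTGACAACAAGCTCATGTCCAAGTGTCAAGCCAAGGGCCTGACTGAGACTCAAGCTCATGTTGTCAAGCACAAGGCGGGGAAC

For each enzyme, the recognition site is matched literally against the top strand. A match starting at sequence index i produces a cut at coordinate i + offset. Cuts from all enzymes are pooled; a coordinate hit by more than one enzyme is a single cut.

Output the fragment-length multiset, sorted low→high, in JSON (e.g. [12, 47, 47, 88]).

Per-enzyme occurrences:
  TgoI (CAAG, off=3): starts [8, 20, 32, 39, 44, 63, 77, 83] → cuts [11, 23, 35, 42, 47, 66, 80, 86]
  MvoIII (CTCATGT, off=1): starts [24, 67, 95] → cuts [0, 25, 68]

Pooled cuts: [0, 11, 23, 25, 35, 42, 47, 66, 68, 80, 86]

Fragments:
  0→11: 11 bp
  11→23: 12 bp
  23→25: 2 bp
  25→35: 10 bp
  35→42: 7 bp
  42→47: 5 bp
  47→66: 19 bp
  66→68: 2 bp
  68→80: 12 bp
  80→86: 6 bp
  86→0 (wrap): 96-86+0 = 10 bp

[2,2,5,6,7,10,10,11,12,12,19]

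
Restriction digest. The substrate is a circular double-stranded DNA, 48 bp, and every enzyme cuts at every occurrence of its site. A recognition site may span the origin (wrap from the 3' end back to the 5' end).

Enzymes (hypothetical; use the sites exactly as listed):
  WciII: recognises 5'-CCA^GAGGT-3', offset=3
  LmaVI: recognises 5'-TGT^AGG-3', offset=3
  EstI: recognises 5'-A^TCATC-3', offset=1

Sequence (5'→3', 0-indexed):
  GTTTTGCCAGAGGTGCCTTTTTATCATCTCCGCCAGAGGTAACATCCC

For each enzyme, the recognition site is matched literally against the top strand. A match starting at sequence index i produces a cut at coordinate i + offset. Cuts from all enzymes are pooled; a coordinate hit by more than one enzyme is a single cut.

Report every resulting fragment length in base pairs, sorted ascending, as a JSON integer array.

Site scan:
  WciII (CCAGAGGT, off=3): starts [6, 32] → cuts [9, 35]
  LmaVI (TGTAGG, off=3): no sites
  EstI (ATCATC, off=1): starts [22] → cuts [23]

Pooled cuts: [9, 23, 35]

Fragments:
  9→23: 14 bp
  23→35: 12 bp
  35→9 (wrap): 48-35+9 = 22 bp

[12,14,22]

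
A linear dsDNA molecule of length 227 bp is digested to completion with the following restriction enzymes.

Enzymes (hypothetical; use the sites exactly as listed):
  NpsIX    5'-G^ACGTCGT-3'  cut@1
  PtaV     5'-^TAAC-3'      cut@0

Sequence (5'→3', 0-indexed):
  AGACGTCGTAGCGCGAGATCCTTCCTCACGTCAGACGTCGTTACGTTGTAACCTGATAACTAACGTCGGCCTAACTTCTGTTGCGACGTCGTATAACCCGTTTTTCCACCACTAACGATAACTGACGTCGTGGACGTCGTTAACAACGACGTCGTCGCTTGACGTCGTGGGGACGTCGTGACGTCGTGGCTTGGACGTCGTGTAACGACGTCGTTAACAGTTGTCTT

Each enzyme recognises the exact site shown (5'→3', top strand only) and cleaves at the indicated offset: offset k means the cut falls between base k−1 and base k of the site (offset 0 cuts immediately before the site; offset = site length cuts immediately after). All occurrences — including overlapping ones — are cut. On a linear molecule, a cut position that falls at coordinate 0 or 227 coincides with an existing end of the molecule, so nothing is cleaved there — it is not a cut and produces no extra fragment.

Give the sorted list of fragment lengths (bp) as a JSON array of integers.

[2,4,5,6,6,7,7,8,8,8,8,8,9,11,11,13,13,14,14,14,19,32]

Site scan:
  NpsIX (GACGTCGT, off=1): starts [1, 33, 84, 123, 132, 147, 160, 171, 179, 193, 206] → cuts [2, 34, 85, 124, 133, 148, 161, 172, 180, 194, 207]
  PtaV (TAAC, off=0): starts [48, 56, 60, 71, 93, 112, 118, 140, 202, 214] → cuts [48, 56, 60, 71, 93, 112, 118, 140, 202, 214]

All cut coordinates (distinct, sorted): [2, 34, 48, 56, 60, 71, 85, 93, 112, 118, 124, 133, 140, 148, 161, 172, 180, 194, 202, 207, 214]

Fragment lengths:
  [0,2): 2 bp
  [2,34): 32 bp
  [34,48): 14 bp
  [48,56): 8 bp
  [56,60): 4 bp
  [60,71): 11 bp
  [71,85): 14 bp
  [85,93): 8 bp
  [93,112): 19 bp
  [112,118): 6 bp
  [118,124): 6 bp
  [124,133): 9 bp
  [133,140): 7 bp
  [140,148): 8 bp
  [148,161): 13 bp
  [161,172): 11 bp
  [172,180): 8 bp
  [180,194): 14 bp
  [194,202): 8 bp
  [202,207): 5 bp
  [207,214): 7 bp
  [214,227): 13 bp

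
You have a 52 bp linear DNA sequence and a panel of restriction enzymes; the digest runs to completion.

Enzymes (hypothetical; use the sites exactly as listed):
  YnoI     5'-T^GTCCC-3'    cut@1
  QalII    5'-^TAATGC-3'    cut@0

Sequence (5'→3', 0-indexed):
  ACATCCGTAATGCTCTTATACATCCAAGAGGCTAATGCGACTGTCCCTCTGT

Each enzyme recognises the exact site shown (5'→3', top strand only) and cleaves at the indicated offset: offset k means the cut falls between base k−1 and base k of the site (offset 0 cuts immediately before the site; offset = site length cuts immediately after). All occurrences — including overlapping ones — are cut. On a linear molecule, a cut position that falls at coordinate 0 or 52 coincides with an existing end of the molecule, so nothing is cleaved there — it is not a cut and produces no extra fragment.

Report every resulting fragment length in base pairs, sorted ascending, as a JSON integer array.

Scan for sites:
  YnoI (TGTCCC, off=1): starts [41] → cuts [42]
  QalII (TAATGC, off=0): starts [7, 32] → cuts [7, 32]

All cut coordinates (distinct, sorted): [7, 32, 42]

Fragment lengths:
  [0,7): 7 bp
  [7,32): 25 bp
  [32,42): 10 bp
  [42,52): 10 bp

[7,10,10,25]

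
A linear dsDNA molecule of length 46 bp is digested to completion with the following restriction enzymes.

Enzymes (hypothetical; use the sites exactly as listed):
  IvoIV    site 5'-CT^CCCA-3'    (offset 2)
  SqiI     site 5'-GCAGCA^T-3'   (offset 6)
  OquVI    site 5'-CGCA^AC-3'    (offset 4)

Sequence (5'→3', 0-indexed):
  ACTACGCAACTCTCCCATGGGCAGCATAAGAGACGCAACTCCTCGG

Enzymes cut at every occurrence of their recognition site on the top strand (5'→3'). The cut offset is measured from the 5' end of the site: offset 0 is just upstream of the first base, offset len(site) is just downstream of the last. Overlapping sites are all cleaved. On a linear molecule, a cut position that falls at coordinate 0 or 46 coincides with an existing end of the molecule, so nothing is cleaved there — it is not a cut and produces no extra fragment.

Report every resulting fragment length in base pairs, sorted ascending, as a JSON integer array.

[5,8,9,11,13]

Scan for sites:
  IvoIV (CTCCCA, off=2): starts [11] → cuts [13]
  SqiI (GCAGCAT, off=6): starts [20] → cuts [26]
  OquVI (CGCAAC, off=4): starts [4, 33] → cuts [8, 37]

All cut coordinates (distinct, sorted): [8, 13, 26, 37]

Fragments:
  [0,8): 8 bp
  [8,13): 5 bp
  [13,26): 13 bp
  [26,37): 11 bp
  [37,46): 9 bp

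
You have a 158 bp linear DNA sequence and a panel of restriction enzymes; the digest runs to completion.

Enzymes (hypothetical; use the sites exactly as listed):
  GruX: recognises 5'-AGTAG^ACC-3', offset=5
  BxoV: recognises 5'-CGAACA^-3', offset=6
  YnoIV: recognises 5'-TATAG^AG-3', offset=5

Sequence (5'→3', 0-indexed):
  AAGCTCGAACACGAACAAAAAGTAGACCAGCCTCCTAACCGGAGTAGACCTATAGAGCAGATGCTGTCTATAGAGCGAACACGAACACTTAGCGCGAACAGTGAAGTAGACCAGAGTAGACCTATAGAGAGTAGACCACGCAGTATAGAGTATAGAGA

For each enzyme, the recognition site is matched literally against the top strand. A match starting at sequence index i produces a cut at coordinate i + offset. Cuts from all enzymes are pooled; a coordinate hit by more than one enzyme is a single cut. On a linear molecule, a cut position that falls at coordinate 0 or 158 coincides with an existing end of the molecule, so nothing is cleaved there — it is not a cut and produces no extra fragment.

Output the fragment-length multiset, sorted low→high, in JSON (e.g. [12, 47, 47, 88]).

[3,6,6,7,7,8,8,8,8,9,10,11,13,14,18,22]

Scan for sites:
  GruX AGTAGACC/5: at [20, 42, 104, 114, 129] ⇒ [25, 47, 109, 119, 134]
  BxoV CGAACA/6: at [5, 11, 75, 81, 94] ⇒ [11, 17, 81, 87, 100]
  YnoIV TATAGAG/5: at [50, 68, 122, 143, 150] ⇒ [55, 73, 127, 148, 155]

Pooled cuts: [11, 17, 25, 47, 55, 73, 81, 87, 100, 109, 119, 127, 134, 148, 155]

Fragment lengths:
  [0,11): 11 bp
  [11,17): 6 bp
  [17,25): 8 bp
  [25,47): 22 bp
  [47,55): 8 bp
  [55,73): 18 bp
  [73,81): 8 bp
  [81,87): 6 bp
  [87,100): 13 bp
  [100,109): 9 bp
  [109,119): 10 bp
  [119,127): 8 bp
  [127,134): 7 bp
  [134,148): 14 bp
  [148,155): 7 bp
  [155,158): 3 bp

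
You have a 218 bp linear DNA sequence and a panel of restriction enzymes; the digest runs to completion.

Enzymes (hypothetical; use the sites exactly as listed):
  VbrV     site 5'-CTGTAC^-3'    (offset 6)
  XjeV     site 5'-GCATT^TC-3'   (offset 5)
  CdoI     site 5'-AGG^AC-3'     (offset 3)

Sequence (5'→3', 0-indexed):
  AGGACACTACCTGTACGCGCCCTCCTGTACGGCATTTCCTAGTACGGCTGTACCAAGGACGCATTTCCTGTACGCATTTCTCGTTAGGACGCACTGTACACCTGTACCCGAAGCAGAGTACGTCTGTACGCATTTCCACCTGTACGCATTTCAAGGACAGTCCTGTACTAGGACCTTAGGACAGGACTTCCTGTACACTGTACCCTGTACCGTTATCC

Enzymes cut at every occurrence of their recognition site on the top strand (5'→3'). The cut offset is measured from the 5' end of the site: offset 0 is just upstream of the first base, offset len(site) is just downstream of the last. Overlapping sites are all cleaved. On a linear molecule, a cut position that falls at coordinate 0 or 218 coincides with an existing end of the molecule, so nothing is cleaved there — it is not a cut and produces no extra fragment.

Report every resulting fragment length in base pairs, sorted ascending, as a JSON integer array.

[3,4,5,5,5,5,5,6,6,7,7,7,8,8,8,8,10,11,11,11,12,13,14,17,22]

Site scan:
  VbrV (CTGTAC, off=6): starts [10, 24, 47, 67, 93, 101, 123, 139, 162, 190, 197, 204] → cuts [16, 30, 53, 73, 99, 107, 129, 145, 168, 196, 203, 210]
  XjeV (GCATTTC, off=5): starts [31, 60, 73, 129, 145] → cuts [36, 65, 78, 134, 150]
  CdoI (AGGAC, off=3): starts [0, 55, 85, 153, 169, 177, 182] → cuts [3, 58, 88, 156, 172, 180, 185]

All cut coordinates (distinct, sorted): [3, 16, 30, 36, 53, 58, 65, 73, 78, 88, 99, 107, 129, 134, 145, 150, 156, 168, 172, 180, 185, 196, 203, 210]

Fragments:
  [0,3): 3 bp
  [3,16): 13 bp
  [16,30): 14 bp
  [30,36): 6 bp
  [36,53): 17 bp
  [53,58): 5 bp
  [58,65): 7 bp
  [65,73): 8 bp
  [73,78): 5 bp
  [78,88): 10 bp
  [88,99): 11 bp
  [99,107): 8 bp
  [107,129): 22 bp
  [129,134): 5 bp
  [134,145): 11 bp
  [145,150): 5 bp
  [150,156): 6 bp
  [156,168): 12 bp
  [168,172): 4 bp
  [172,180): 8 bp
  [180,185): 5 bp
  [185,196): 11 bp
  [196,203): 7 bp
  [203,210): 7 bp
  [210,218): 8 bp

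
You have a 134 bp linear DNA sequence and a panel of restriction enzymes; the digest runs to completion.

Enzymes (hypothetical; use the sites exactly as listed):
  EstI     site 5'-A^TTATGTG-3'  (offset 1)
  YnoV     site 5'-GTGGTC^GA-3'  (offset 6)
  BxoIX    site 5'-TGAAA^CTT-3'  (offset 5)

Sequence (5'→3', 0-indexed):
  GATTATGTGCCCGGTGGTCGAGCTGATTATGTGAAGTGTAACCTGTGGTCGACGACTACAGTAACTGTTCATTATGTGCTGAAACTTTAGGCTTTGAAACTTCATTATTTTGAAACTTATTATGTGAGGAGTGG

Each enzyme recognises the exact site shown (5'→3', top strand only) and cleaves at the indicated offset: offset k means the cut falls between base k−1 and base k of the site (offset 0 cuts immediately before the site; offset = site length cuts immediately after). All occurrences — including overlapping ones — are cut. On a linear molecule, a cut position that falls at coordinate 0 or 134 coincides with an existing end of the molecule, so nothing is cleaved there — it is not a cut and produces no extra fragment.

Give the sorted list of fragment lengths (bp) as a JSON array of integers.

Per-enzyme occurrences:
  EstI (ATTATGTG, off=1): starts [1, 25, 70, 118] → cuts [2, 26, 71, 119]
  YnoV (GTGGTCGA, off=6): starts [13, 44] → cuts [19, 50]
  BxoIX (TGAAACTT, off=5): starts [79, 94, 110] → cuts [84, 99, 115]

All cut coordinates (distinct, sorted): [2, 19, 26, 50, 71, 84, 99, 115, 119]

Fragment lengths:
  [0,2): 2 bp
  [2,19): 17 bp
  [19,26): 7 bp
  [26,50): 24 bp
  [50,71): 21 bp
  [71,84): 13 bp
  [84,99): 15 bp
  [99,115): 16 bp
  [115,119): 4 bp
  [119,134): 15 bp

[2,4,7,13,15,15,16,17,21,24]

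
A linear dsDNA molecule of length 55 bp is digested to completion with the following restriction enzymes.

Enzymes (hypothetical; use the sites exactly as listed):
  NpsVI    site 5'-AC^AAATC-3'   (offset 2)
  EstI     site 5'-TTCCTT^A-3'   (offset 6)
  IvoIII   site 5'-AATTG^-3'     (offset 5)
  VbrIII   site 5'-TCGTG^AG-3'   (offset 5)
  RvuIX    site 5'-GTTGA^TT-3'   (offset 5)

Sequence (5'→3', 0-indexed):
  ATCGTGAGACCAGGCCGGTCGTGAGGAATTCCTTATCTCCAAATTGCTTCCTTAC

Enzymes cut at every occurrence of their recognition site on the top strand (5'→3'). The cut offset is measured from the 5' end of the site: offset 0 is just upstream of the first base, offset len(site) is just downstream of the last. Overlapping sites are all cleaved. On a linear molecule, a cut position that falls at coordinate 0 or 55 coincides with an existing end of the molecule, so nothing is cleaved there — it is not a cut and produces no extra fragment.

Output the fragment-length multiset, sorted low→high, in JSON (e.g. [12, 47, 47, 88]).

[2,6,7,11,12,17]

Per-enzyme occurrences:
  NpsVI (ACAAATC, off=2): no sites
  EstI TTCCTTA/6: at [28, 47] ⇒ [34, 53]
  IvoIII AATTG/5: at [41] ⇒ [46]
  VbrIII TCGTGAG/5: at [1, 18] ⇒ [6, 23]
  RvuIX (GTTGATT, off=5): no sites

All cut coordinates (distinct, sorted): [6, 23, 34, 46, 53]

Fragments:
  [0,6): 6 bp
  [6,23): 17 bp
  [23,34): 11 bp
  [34,46): 12 bp
  [46,53): 7 bp
  [53,55): 2 bp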